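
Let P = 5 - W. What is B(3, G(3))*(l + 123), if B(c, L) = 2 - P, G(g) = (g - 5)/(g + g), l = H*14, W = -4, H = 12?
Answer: -2037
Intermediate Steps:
l = 168 (l = 12*14 = 168)
G(g) = (-5 + g)/(2*g) (G(g) = (-5 + g)/((2*g)) = (-5 + g)*(1/(2*g)) = (-5 + g)/(2*g))
P = 9 (P = 5 - 1*(-4) = 5 + 4 = 9)
B(c, L) = -7 (B(c, L) = 2 - 1*9 = 2 - 9 = -7)
B(3, G(3))*(l + 123) = -7*(168 + 123) = -7*291 = -2037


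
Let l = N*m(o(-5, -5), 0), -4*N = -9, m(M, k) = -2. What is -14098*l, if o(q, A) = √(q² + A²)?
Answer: 63441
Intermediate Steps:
o(q, A) = √(A² + q²)
N = 9/4 (N = -¼*(-9) = 9/4 ≈ 2.2500)
l = -9/2 (l = (9/4)*(-2) = -9/2 ≈ -4.5000)
-14098*l = -14098*(-9/2) = 63441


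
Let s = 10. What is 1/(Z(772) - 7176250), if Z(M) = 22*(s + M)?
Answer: -1/7159046 ≈ -1.3968e-7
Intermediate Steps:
Z(M) = 220 + 22*M (Z(M) = 22*(10 + M) = 220 + 22*M)
1/(Z(772) - 7176250) = 1/((220 + 22*772) - 7176250) = 1/((220 + 16984) - 7176250) = 1/(17204 - 7176250) = 1/(-7159046) = -1/7159046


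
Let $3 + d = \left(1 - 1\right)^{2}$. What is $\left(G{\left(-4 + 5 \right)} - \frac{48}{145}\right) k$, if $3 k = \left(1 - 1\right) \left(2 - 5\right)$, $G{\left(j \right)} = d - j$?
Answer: $0$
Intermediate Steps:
$d = -3$ ($d = -3 + \left(1 - 1\right)^{2} = -3 + 0^{2} = -3 + 0 = -3$)
$G{\left(j \right)} = -3 - j$
$k = 0$ ($k = \frac{\left(1 - 1\right) \left(2 - 5\right)}{3} = \frac{0 \left(-3\right)}{3} = \frac{1}{3} \cdot 0 = 0$)
$\left(G{\left(-4 + 5 \right)} - \frac{48}{145}\right) k = \left(\left(-3 - \left(-4 + 5\right)\right) - \frac{48}{145}\right) 0 = \left(\left(-3 - 1\right) - \frac{48}{145}\right) 0 = \left(-4 - \frac{48}{145}\right) 0 = \left(- \frac{628}{145}\right) 0 = 0$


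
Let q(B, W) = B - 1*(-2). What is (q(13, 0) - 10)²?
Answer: 25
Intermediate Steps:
q(B, W) = 2 + B (q(B, W) = B + 2 = 2 + B)
(q(13, 0) - 10)² = ((2 + 13) - 10)² = (15 - 10)² = 5² = 25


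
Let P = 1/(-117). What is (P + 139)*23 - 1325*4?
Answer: -246074/117 ≈ -2103.2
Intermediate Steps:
P = -1/117 ≈ -0.0085470
(P + 139)*23 - 1325*4 = (-1/117 + 139)*23 - 1325*4 = (16262/117)*23 - 1*5300 = 374026/117 - 5300 = -246074/117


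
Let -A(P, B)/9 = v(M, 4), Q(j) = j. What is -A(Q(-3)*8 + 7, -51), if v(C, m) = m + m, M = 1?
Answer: 72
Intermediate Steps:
v(C, m) = 2*m
A(P, B) = -72 (A(P, B) = -18*4 = -9*8 = -72)
-A(Q(-3)*8 + 7, -51) = -1*(-72) = 72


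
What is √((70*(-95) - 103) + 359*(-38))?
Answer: I*√20395 ≈ 142.81*I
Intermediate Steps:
√((70*(-95) - 103) + 359*(-38)) = √((-6650 - 103) - 13642) = √(-6753 - 13642) = √(-20395) = I*√20395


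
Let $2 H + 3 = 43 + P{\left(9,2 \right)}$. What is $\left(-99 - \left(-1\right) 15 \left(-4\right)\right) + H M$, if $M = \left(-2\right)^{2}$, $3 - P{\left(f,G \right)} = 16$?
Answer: $-105$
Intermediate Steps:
$P{\left(f,G \right)} = -13$ ($P{\left(f,G \right)} = 3 - 16 = -13$)
$H = \frac{27}{2}$ ($H = - \frac{3}{2} + \frac{43 - 13}{2} = - \frac{3}{2} + \frac{1}{2} \cdot 30 = - \frac{3}{2} + 15 = \frac{27}{2} \approx 13.5$)
$M = 4$
$\left(-99 - \left(-1\right) 15 \left(-4\right)\right) + H M = \left(-99 - \left(-1\right) 15 \left(-4\right)\right) + \frac{27}{2} \cdot 4 = \left(-99 - \left(-15\right) \left(-4\right)\right) + 54 = \left(-99 - 60\right) + 54 = -159 + 54 = -105$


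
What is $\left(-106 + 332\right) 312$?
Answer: $70512$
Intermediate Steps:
$\left(-106 + 332\right) 312 = 226 \cdot 312 = 70512$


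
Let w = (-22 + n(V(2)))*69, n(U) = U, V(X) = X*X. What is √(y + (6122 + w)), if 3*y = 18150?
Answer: √10930 ≈ 104.55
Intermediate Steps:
V(X) = X²
y = 6050 (y = (⅓)*18150 = 6050)
w = -1242 (w = (-22 + 2²)*69 = (-22 + 4)*69 = -18*69 = -1242)
√(y + (6122 + w)) = √(6050 + (6122 - 1242)) = √(6050 + 4880) = √10930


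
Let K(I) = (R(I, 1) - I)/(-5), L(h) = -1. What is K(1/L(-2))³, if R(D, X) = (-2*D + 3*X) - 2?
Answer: -64/125 ≈ -0.51200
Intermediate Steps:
R(D, X) = -2 - 2*D + 3*X
K(I) = -⅕ + 3*I/5 (K(I) = ((-2 - 2*I + 3*1) - I)/(-5) = ((-2 - 2*I + 3) - I)*(-⅕) = ((1 - 2*I) - I)*(-⅕) = (1 - 3*I)*(-⅕) = -⅕ + 3*I/5)
K(1/L(-2))³ = (-⅕ + (⅗)/(-1))³ = (-⅕ + (⅗)*(-1))³ = (-⅕ - ⅗)³ = (-⅘)³ = -64/125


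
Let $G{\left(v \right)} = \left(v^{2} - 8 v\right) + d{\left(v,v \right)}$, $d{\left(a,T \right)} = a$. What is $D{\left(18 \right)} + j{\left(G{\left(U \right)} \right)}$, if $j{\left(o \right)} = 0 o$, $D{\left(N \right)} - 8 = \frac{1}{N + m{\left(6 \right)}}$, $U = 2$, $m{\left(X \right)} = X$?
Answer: $\frac{193}{24} \approx 8.0417$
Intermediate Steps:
$D{\left(N \right)} = 8 + \frac{1}{6 + N}$ ($D{\left(N \right)} = 8 + \frac{1}{N + 6} = 8 + \frac{1}{6 + N}$)
$G{\left(v \right)} = v^{2} - 7 v$ ($G{\left(v \right)} = \left(v^{2} - 8 v\right) + v = v^{2} - 7 v$)
$j{\left(o \right)} = 0$
$D{\left(18 \right)} + j{\left(G{\left(U \right)} \right)} = \frac{49 + 8 \cdot 18}{6 + 18} + 0 = \frac{49 + 144}{24} + 0 = \frac{1}{24} \cdot 193 + 0 = \frac{193}{24} + 0 = \frac{193}{24}$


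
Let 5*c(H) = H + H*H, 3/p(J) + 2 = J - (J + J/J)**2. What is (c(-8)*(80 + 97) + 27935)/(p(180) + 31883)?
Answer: 1624664407/1731406310 ≈ 0.93835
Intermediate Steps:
p(J) = 3/(-2 + J - (1 + J)**2) (p(J) = 3/(-2 + (J - (J + J/J)**2)) = 3/(-2 + (J - (J + 1)**2)) = 3/(-2 + (J - (1 + J)**2)) = 3/(-2 + J - (1 + J)**2))
c(H) = H/5 + H**2/5 (c(H) = (H + H*H)/5 = (H + H**2)/5 = H/5 + H**2/5)
(c(-8)*(80 + 97) + 27935)/(p(180) + 31883) = (((1/5)*(-8)*(1 - 8))*(80 + 97) + 27935)/(-3/(3 + 180 + 180**2) + 31883) = (((1/5)*(-8)*(-7))*177 + 27935)/(-3/(3 + 180 + 32400) + 31883) = ((56/5)*177 + 27935)/(-3/32583 + 31883) = (9912/5 + 27935)/(-3*1/32583 + 31883) = 149587/(5*(-1/10861 + 31883)) = 149587/(5*(346281262/10861)) = (149587/5)*(10861/346281262) = 1624664407/1731406310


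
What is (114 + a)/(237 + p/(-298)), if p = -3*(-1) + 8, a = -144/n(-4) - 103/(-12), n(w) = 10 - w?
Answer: 1405517/2965830 ≈ 0.47390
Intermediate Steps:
a = -143/84 (a = -144/(10 - 1*(-4)) - 103/(-12) = -144/(10 + 4) - 103*(-1/12) = -144/14 + 103/12 = -144*1/14 + 103/12 = -72/7 + 103/12 = -143/84 ≈ -1.7024)
p = 11 (p = 3 + 8 = 11)
(114 + a)/(237 + p/(-298)) = (114 - 143/84)/(237 + 11/(-298)) = 9433/(84*(237 + 11*(-1/298))) = 9433/(84*(237 - 11/298)) = 9433/(84*(70615/298)) = (9433/84)*(298/70615) = 1405517/2965830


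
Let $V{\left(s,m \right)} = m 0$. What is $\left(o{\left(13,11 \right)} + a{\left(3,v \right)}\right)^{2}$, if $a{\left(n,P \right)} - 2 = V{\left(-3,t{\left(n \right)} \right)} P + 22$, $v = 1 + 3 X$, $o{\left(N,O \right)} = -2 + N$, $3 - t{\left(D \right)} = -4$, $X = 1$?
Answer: $1225$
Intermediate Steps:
$t{\left(D \right)} = 7$ ($t{\left(D \right)} = 3 - -4 = 3 + 4 = 7$)
$v = 4$ ($v = 1 + 3 \cdot 1 = 1 + 3 = 4$)
$V{\left(s,m \right)} = 0$
$a{\left(n,P \right)} = 24$ ($a{\left(n,P \right)} = 2 + \left(0 P + 22\right) = 2 + \left(0 + 22\right) = 2 + 22 = 24$)
$\left(o{\left(13,11 \right)} + a{\left(3,v \right)}\right)^{2} = \left(\left(-2 + 13\right) + 24\right)^{2} = \left(11 + 24\right)^{2} = 35^{2} = 1225$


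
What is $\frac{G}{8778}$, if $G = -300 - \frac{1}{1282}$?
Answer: $- \frac{54943}{1607628} \approx -0.034176$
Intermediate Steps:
$G = - \frac{384601}{1282}$ ($G = -300 - \frac{1}{1282} = - \frac{384601}{1282} \approx -300.0$)
$\frac{G}{8778} = - \frac{384601}{1282 \cdot 8778} = \left(- \frac{384601}{1282}\right) \frac{1}{8778} = - \frac{54943}{1607628}$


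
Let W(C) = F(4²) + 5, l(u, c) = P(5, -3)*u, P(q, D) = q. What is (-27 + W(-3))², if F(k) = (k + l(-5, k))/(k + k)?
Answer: 508369/1024 ≈ 496.45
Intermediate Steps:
l(u, c) = 5*u
F(k) = (-25 + k)/(2*k) (F(k) = (k + 5*(-5))/(k + k) = (k - 25)/((2*k)) = (-25 + k)*(1/(2*k)) = (-25 + k)/(2*k))
W(C) = 151/32 (W(C) = (-25 + 4²)/(2*(4²)) + 5 = (½)*(-25 + 16)/16 + 5 = (½)*(1/16)*(-9) + 5 = -9/32 + 5 = 151/32)
(-27 + W(-3))² = (-27 + 151/32)² = (-713/32)² = 508369/1024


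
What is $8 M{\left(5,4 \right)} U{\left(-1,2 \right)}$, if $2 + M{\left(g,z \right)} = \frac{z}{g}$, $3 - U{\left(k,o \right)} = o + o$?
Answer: $\frac{48}{5} \approx 9.6$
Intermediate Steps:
$U{\left(k,o \right)} = 3 - 2 o$ ($U{\left(k,o \right)} = 3 - \left(o + o\right) = 3 - 2 o$)
$M{\left(g,z \right)} = -2 + \frac{z}{g}$
$8 M{\left(5,4 \right)} U{\left(-1,2 \right)} = 8 \left(-2 + \frac{4}{5}\right) \left(3 - 4\right) = 8 \left(-2 + 4 \cdot \frac{1}{5}\right) \left(3 - 4\right) = 8 \left(-2 + \frac{4}{5}\right) \left(-1\right) = 8 \left(- \frac{6}{5}\right) \left(-1\right) = \left(- \frac{48}{5}\right) \left(-1\right) = \frac{48}{5}$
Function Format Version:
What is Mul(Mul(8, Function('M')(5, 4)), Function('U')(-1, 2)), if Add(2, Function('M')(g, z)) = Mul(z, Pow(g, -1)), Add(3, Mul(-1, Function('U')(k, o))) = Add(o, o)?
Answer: Rational(48, 5) ≈ 9.6000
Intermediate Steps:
Function('U')(k, o) = Add(3, Mul(-2, o)) (Function('U')(k, o) = Add(3, Mul(-1, Add(o, o))) = Add(3, Mul(-1, Mul(2, o))) = Add(3, Mul(-2, o)))
Function('M')(g, z) = Add(-2, Mul(z, Pow(g, -1)))
Mul(Mul(8, Function('M')(5, 4)), Function('U')(-1, 2)) = Mul(Mul(8, Add(-2, Mul(4, Pow(5, -1)))), Add(3, Mul(-2, 2))) = Mul(Mul(8, Add(-2, Mul(4, Rational(1, 5)))), Add(3, -4)) = Mul(Mul(8, Add(-2, Rational(4, 5))), -1) = Mul(Mul(8, Rational(-6, 5)), -1) = Mul(Rational(-48, 5), -1) = Rational(48, 5)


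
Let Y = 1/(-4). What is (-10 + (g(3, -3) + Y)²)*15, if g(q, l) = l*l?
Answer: 15975/16 ≈ 998.44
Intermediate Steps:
g(q, l) = l²
Y = -¼ ≈ -0.25000
(-10 + (g(3, -3) + Y)²)*15 = (-10 + ((-3)² - ¼)²)*15 = (-10 + (9 - ¼)²)*15 = (-10 + (35/4)²)*15 = (-10 + 1225/16)*15 = (1065/16)*15 = 15975/16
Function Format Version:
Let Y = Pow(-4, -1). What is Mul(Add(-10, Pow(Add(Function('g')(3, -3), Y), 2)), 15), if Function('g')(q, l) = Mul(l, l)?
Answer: Rational(15975, 16) ≈ 998.44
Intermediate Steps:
Function('g')(q, l) = Pow(l, 2)
Y = Rational(-1, 4) ≈ -0.25000
Mul(Add(-10, Pow(Add(Function('g')(3, -3), Y), 2)), 15) = Mul(Add(-10, Pow(Add(Pow(-3, 2), Rational(-1, 4)), 2)), 15) = Mul(Add(-10, Pow(Add(9, Rational(-1, 4)), 2)), 15) = Mul(Add(-10, Pow(Rational(35, 4), 2)), 15) = Mul(Add(-10, Rational(1225, 16)), 15) = Mul(Rational(1065, 16), 15) = Rational(15975, 16)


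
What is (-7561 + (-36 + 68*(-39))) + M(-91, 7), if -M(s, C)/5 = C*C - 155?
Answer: -9719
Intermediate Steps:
M(s, C) = 775 - 5*C² (M(s, C) = -5*(C*C - 155) = -5*(C² - 155) = -5*(-155 + C²) = 775 - 5*C²)
(-7561 + (-36 + 68*(-39))) + M(-91, 7) = (-7561 + (-36 + 68*(-39))) + (775 - 5*7²) = (-7561 + (-36 - 2652)) + (775 - 5*49) = (-7561 - 2688) + (775 - 245) = -10249 + 530 = -9719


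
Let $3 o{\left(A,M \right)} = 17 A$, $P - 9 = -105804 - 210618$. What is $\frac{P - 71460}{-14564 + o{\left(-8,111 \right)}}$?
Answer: $\frac{1163619}{43828} \approx 26.55$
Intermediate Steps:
$P = -316413$ ($P = 9 - 316422 = -316413$)
$o{\left(A,M \right)} = \frac{17 A}{3}$
$\frac{P - 71460}{-14564 + o{\left(-8,111 \right)}} = \frac{-316413 - 71460}{-14564 + \frac{17}{3} \left(-8\right)} = - \frac{387873}{-14564 - \frac{136}{3}} = - \frac{387873}{- \frac{43828}{3}} = \left(-387873\right) \left(- \frac{3}{43828}\right) = \frac{1163619}{43828}$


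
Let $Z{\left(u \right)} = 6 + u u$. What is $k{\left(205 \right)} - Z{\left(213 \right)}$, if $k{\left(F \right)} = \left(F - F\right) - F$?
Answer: $-45580$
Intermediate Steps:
$Z{\left(u \right)} = 6 + u^{2}$
$k{\left(F \right)} = - F$ ($k{\left(F \right)} = 0 - F = - F$)
$k{\left(205 \right)} - Z{\left(213 \right)} = \left(-1\right) 205 - \left(6 + 213^{2}\right) = -205 - \left(6 + 45369\right) = -205 - 45375 = -45580$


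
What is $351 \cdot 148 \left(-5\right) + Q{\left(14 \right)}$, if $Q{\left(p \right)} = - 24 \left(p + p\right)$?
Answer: $-260412$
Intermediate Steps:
$Q{\left(p \right)} = - 48 p$ ($Q{\left(p \right)} = - 24 \cdot 2 p = - 48 p$)
$351 \cdot 148 \left(-5\right) + Q{\left(14 \right)} = 351 \cdot 148 \left(-5\right) - 672 = 351 \left(-740\right) - 672 = -259740 - 672 = -260412$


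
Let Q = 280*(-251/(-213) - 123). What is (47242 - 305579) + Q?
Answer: -62291221/213 ≈ -2.9245e+5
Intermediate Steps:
Q = -7265440/213 (Q = 280*(-251*(-1/213) - 123) = 280*(251/213 - 123) = 280*(-25948/213) = -7265440/213 ≈ -34110.)
(47242 - 305579) + Q = (47242 - 305579) - 7265440/213 = -258337 - 7265440/213 = -62291221/213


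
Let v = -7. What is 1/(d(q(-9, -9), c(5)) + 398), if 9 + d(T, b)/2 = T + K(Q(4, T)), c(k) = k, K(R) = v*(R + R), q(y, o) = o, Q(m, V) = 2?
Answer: 1/306 ≈ 0.0032680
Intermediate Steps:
K(R) = -14*R (K(R) = -7*(R + R) = -14*R)
d(T, b) = -74 + 2*T (d(T, b) = -18 + 2*(T - 14*2) = -18 + 2*(T - 28) = -18 + 2*(-28 + T) = -18 + (-56 + 2*T) = -74 + 2*T)
1/(d(q(-9, -9), c(5)) + 398) = 1/((-74 + 2*(-9)) + 398) = 1/((-74 - 18) + 398) = 1/(-92 + 398) = 1/306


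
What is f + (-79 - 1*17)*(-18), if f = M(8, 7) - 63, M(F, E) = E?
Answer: 1672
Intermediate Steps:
f = -56 (f = 7 - 63 = -56)
f + (-79 - 1*17)*(-18) = -56 + (-79 - 1*17)*(-18) = -56 + (-79 - 17)*(-18) = -56 - 96*(-18) = -56 + 1728 = 1672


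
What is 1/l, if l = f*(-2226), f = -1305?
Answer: 1/2904930 ≈ 3.4424e-7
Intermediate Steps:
l = 2904930 (l = -1305*(-2226) = 2904930)
1/l = 1/2904930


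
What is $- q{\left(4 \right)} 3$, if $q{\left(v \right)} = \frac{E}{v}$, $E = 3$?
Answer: $- \frac{9}{4} \approx -2.25$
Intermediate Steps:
$q{\left(v \right)} = \frac{3}{v}$
$- q{\left(4 \right)} 3 = - \frac{3}{4} \cdot 3 = \left(-1\right) \frac{3}{4} \cdot 3 = \left(- \frac{3}{4}\right) 3 = - \frac{9}{4}$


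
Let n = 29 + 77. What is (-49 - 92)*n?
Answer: -14946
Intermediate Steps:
n = 106
(-49 - 92)*n = (-49 - 92)*106 = -141*106 = -14946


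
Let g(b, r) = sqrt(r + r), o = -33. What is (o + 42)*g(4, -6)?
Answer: 18*I*sqrt(3) ≈ 31.177*I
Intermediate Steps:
g(b, r) = sqrt(2)*sqrt(r) (g(b, r) = sqrt(2*r) = sqrt(2)*sqrt(r))
(o + 42)*g(4, -6) = (-33 + 42)*(sqrt(2)*sqrt(-6)) = 9*(sqrt(2)*(I*sqrt(6))) = 9*(2*I*sqrt(3)) = 18*I*sqrt(3)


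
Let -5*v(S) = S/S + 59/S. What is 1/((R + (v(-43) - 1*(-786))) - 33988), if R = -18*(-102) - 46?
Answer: -215/6753564 ≈ -3.1835e-5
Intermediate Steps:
v(S) = -1/5 - 59/(5*S) (v(S) = -(S/S + 59/S)/5 = -(1 + 59/S)/5 = -1/5 - 59/(5*S))
R = 1790 (R = 1836 - 46 = 1790)
1/((R + (v(-43) - 1*(-786))) - 33988) = 1/((1790 + ((1/5)*(-59 - 1*(-43))/(-43) - 1*(-786))) - 33988) = 1/((1790 + ((1/5)*(-1/43)*(-59 + 43) + 786)) - 33988) = 1/((1790 + ((1/5)*(-1/43)*(-16) + 786)) - 33988) = 1/((1790 + (16/215 + 786)) - 33988) = 1/((1790 + 169006/215) - 33988) = 1/(553856/215 - 33988) = 1/(-6753564/215) = -215/6753564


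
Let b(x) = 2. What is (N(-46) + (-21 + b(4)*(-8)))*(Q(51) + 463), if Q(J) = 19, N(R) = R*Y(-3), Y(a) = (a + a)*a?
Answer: -416930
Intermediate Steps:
Y(a) = 2*a² (Y(a) = (2*a)*a = 2*a²)
N(R) = 18*R (N(R) = R*(2*(-3)²) = R*(2*9) = R*18 = 18*R)
(N(-46) + (-21 + b(4)*(-8)))*(Q(51) + 463) = (18*(-46) + (-21 + 2*(-8)))*(19 + 463) = (-828 + (-21 - 16))*482 = (-828 - 37)*482 = -865*482 = -416930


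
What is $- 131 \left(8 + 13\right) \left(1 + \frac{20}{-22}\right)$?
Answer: $- \frac{2751}{11} \approx -250.09$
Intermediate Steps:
$- 131 \left(8 + 13\right) \left(1 + \frac{20}{-22}\right) = - 131 \cdot 21 \left(1 + 20 \left(- \frac{1}{22}\right)\right) = - 131 \cdot 21 \left(1 - \frac{10}{11}\right) = - 131 \cdot 21 \cdot \frac{1}{11} = \left(-131\right) \frac{21}{11} = - \frac{2751}{11}$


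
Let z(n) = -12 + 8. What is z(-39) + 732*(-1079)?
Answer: -789832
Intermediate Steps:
z(n) = -4
z(-39) + 732*(-1079) = -4 + 732*(-1079) = -4 - 789828 = -789832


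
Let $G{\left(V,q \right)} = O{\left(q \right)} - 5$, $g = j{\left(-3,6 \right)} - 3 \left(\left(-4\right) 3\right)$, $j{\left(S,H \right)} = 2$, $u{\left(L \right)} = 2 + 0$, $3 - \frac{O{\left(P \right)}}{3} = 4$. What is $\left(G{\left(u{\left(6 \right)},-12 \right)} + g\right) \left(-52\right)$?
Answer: $-1560$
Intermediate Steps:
$O{\left(P \right)} = -3$ ($O{\left(P \right)} = 9 - 12 = -3$)
$u{\left(L \right)} = 2$
$g = 38$ ($g = 2 - 3 \left(\left(-4\right) 3\right) = 2 - -36 = 2 + 36 = 38$)
$G{\left(V,q \right)} = -8$ ($G{\left(V,q \right)} = -3 - 5 = -8$)
$\left(G{\left(u{\left(6 \right)},-12 \right)} + g\right) \left(-52\right) = \left(-8 + 38\right) \left(-52\right) = 30 \left(-52\right) = -1560$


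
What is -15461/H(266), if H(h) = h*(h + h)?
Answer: -15461/141512 ≈ -0.10926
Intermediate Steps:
H(h) = 2*h² (H(h) = h*(2*h) = 2*h²)
-15461/H(266) = -15461/(2*266²) = -15461/(2*70756) = -15461/141512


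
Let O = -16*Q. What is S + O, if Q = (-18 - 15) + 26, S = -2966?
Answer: -2854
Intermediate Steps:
Q = -7 (Q = -33 + 26 = -7)
O = 112 (O = -16*(-7) = 112)
S + O = -2966 + 112 = -2854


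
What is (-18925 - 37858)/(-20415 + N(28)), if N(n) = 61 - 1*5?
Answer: 56783/20359 ≈ 2.7891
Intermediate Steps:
N(n) = 56 (N(n) = 61 - 5 = 56)
(-18925 - 37858)/(-20415 + N(28)) = (-18925 - 37858)/(-20415 + 56) = -56783/(-20359) = -56783*(-1/20359) = 56783/20359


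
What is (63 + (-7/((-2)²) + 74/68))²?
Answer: 17969121/4624 ≈ 3886.1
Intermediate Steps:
(63 + (-7/((-2)²) + 74/68))² = (63 + (-7/4 + 74*(1/68)))² = (63 + (-7*¼ + 37/34))² = (63 + (-7/4 + 37/34))² = (63 - 45/68)² = (4239/68)² = 17969121/4624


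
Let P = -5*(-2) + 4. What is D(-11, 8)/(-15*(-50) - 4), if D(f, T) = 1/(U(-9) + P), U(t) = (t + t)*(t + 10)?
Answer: -1/2984 ≈ -0.00033512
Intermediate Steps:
U(t) = 2*t*(10 + t) (U(t) = (2*t)*(10 + t) = 2*t*(10 + t))
P = 14 (P = 10 + 4 = 14)
D(f, T) = -¼ (D(f, T) = 1/(2*(-9)*(10 - 9) + 14) = 1/(2*(-9)*1 + 14) = 1/(-18 + 14) = 1/(-4) = -¼)
D(-11, 8)/(-15*(-50) - 4) = -1/(4*(-15*(-50) - 4)) = -1/(4*(750 - 4)) = -¼/746 = -¼*1/746 = -1/2984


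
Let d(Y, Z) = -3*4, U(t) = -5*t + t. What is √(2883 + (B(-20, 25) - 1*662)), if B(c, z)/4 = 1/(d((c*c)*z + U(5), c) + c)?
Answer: √35534/4 ≈ 47.126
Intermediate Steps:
U(t) = -4*t
d(Y, Z) = -12
B(c, z) = 4/(-12 + c)
√(2883 + (B(-20, 25) - 1*662)) = √(2883 + (4/(-12 - 20) - 1*662)) = √(2883 + (4/(-32) - 662)) = √(2883 + (4*(-1/32) - 662)) = √(2883 + (-⅛ - 662)) = √(2883 - 5297/8) = √(17767/8) = √35534/4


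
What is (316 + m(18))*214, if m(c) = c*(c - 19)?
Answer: 63772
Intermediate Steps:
m(c) = c*(-19 + c)
(316 + m(18))*214 = (316 + 18*(-19 + 18))*214 = (316 + 18*(-1))*214 = (316 - 18)*214 = 298*214 = 63772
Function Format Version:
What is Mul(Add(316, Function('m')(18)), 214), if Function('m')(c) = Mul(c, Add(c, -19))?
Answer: 63772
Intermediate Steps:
Function('m')(c) = Mul(c, Add(-19, c))
Mul(Add(316, Function('m')(18)), 214) = Mul(Add(316, Mul(18, Add(-19, 18))), 214) = Mul(Add(316, Mul(18, -1)), 214) = Mul(Add(316, -18), 214) = Mul(298, 214) = 63772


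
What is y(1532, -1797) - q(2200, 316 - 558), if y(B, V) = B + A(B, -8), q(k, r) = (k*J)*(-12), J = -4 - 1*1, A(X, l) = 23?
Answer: -130445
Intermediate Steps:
J = -5 (J = -4 - 1 = -5)
q(k, r) = 60*k (q(k, r) = (k*(-5))*(-12) = -5*k*(-12) = 60*k)
y(B, V) = 23 + B (y(B, V) = B + 23 = 23 + B)
y(1532, -1797) - q(2200, 316 - 558) = (23 + 1532) - 60*2200 = 1555 - 1*132000 = 1555 - 132000 = -130445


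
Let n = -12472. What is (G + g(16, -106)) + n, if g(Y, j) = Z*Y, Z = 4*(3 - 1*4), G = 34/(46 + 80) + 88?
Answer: -784207/63 ≈ -12448.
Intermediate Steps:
G = 5561/63 (G = 34/126 + 88 = (1/126)*34 + 88 = 17/63 + 88 = 5561/63 ≈ 88.270)
Z = -4 (Z = 4*(3 - 4) = 4*(-1) = -4)
g(Y, j) = -4*Y
(G + g(16, -106)) + n = (5561/63 - 4*16) - 12472 = (5561/63 - 64) - 12472 = 1529/63 - 12472 = -784207/63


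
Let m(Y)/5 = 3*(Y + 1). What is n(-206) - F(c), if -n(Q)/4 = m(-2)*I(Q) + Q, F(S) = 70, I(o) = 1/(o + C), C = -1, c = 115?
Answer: 52006/69 ≈ 753.71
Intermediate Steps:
I(o) = 1/(-1 + o) (I(o) = 1/(o - 1) = 1/(-1 + o))
m(Y) = 15 + 15*Y (m(Y) = 5*(3*(Y + 1)) = 5*(3*(1 + Y)) = 5*(3 + 3*Y) = 15 + 15*Y)
n(Q) = -4*Q + 60/(-1 + Q) (n(Q) = -4*((15 + 15*(-2))/(-1 + Q) + Q) = -4*((15 - 30)/(-1 + Q) + Q) = -4*(-15/(-1 + Q) + Q) = -4*(Q - 15/(-1 + Q)) = -4*Q + 60/(-1 + Q))
n(-206) - F(c) = 4*(15 - 1*(-206)*(-1 - 206))/(-1 - 206) - 1*70 = 4*(15 - 1*(-206)*(-207))/(-207) - 70 = 4*(-1/207)*(15 - 42642) - 70 = 4*(-1/207)*(-42627) - 70 = 56836/69 - 70 = 52006/69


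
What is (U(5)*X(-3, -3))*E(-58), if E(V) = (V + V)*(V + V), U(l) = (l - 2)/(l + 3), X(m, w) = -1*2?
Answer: -10092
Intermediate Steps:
X(m, w) = -2
U(l) = (-2 + l)/(3 + l)
E(V) = 4*V² (E(V) = (2*V)*(2*V) = 4*V²)
(U(5)*X(-3, -3))*E(-58) = (((-2 + 5)/(3 + 5))*(-2))*(4*(-58)²) = ((3/8)*(-2))*(4*3364) = (((⅛)*3)*(-2))*13456 = ((3/8)*(-2))*13456 = -¾*13456 = -10092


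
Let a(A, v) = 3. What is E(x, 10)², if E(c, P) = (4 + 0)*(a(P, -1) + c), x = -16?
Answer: 2704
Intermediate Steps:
E(c, P) = 12 + 4*c (E(c, P) = (4 + 0)*(3 + c) = 4*(3 + c) = 12 + 4*c)
E(x, 10)² = (12 + 4*(-16))² = (12 - 64)² = (-52)² = 2704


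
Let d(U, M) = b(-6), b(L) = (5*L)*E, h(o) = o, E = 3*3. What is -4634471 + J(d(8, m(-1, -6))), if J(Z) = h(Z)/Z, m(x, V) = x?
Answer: -4634470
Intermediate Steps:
E = 9
b(L) = 45*L (b(L) = (5*L)*9 = 45*L)
d(U, M) = -270 (d(U, M) = 45*(-6) = -270)
J(Z) = 1 (J(Z) = Z/Z = 1)
-4634471 + J(d(8, m(-1, -6))) = -4634471 + 1 = -4634470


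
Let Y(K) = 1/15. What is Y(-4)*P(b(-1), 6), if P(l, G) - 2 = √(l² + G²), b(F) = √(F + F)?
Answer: 2/15 + √34/15 ≈ 0.52206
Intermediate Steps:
Y(K) = 1/15
b(F) = √2*√F (b(F) = √(2*F) = √2*√F)
P(l, G) = 2 + √(G² + l²) (P(l, G) = 2 + √(l² + G²) = 2 + √(G² + l²))
Y(-4)*P(b(-1), 6) = (2 + √(6² + (√2*√(-1))²))/15 = (2 + √(36 + (√2*I)²))/15 = (2 + √(36 + (I*√2)²))/15 = (2 + √(36 - 2))/15 = (2 + √34)/15 = 2/15 + √34/15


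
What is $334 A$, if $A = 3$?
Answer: $1002$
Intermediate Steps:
$334 A = 334 \cdot 3 = 1002$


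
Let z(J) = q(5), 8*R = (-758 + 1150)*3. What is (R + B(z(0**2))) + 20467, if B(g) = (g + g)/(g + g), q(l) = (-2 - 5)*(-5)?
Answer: 20615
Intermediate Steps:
q(l) = 35 (q(l) = -7*(-5) = 35)
R = 147 (R = ((-758 + 1150)*3)/8 = (392*3)/8 = (1/8)*1176 = 147)
z(J) = 35
B(g) = 1 (B(g) = (2*g)/((2*g)) = (2*g)*(1/(2*g)) = 1)
(R + B(z(0**2))) + 20467 = (147 + 1) + 20467 = 148 + 20467 = 20615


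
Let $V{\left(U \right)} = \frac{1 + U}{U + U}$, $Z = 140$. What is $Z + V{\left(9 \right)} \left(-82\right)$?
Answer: $\frac{850}{9} \approx 94.444$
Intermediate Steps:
$V{\left(U \right)} = \frac{1 + U}{2 U}$
$Z + V{\left(9 \right)} \left(-82\right) = 140 + \frac{1 + 9}{2 \cdot 9} \left(-82\right) = 140 + \frac{1}{2} \cdot \frac{1}{9} \cdot 10 \left(-82\right) = 140 + \frac{5}{9} \left(-82\right) = 140 - \frac{410}{9} = \frac{850}{9}$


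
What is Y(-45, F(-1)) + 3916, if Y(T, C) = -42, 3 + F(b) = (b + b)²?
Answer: 3874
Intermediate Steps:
F(b) = -3 + 4*b² (F(b) = -3 + (b + b)² = -3 + (2*b)² = -3 + 4*b²)
Y(-45, F(-1)) + 3916 = -42 + 3916 = 3874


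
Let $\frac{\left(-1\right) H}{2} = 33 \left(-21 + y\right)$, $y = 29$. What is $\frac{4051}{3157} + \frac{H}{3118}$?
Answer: $\frac{5482061}{4921763} \approx 1.1138$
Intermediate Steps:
$H = -528$ ($H = - 2 \cdot 33 \left(-21 + 29\right) = - 2 \cdot 33 \cdot 8 = \left(-2\right) 264 = -528$)
$\frac{4051}{3157} + \frac{H}{3118} = \frac{4051}{3157} - \frac{528}{3118} = 4051 \cdot \frac{1}{3157} - \frac{264}{1559} = \frac{4051}{3157} - \frac{264}{1559} = \frac{5482061}{4921763}$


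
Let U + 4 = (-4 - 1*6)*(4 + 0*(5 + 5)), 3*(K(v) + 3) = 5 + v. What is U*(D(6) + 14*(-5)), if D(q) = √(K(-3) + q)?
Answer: 3080 - 44*√33/3 ≈ 2995.7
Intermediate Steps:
K(v) = -4/3 + v/3 (K(v) = -3 + (5 + v)/3 = -3 + (5/3 + v/3) = -4/3 + v/3)
D(q) = √(-7/3 + q) (D(q) = √((-4/3 + (⅓)*(-3)) + q) = √((-4/3 - 1) + q) = √(-7/3 + q))
U = -44 (U = -4 + (-4 - 1*6)*(4 + 0*(5 + 5)) = -4 + (-4 - 6)*(4 + 0*10) = -4 - 10*(4 + 0) = -4 - 10*4 = -4 - 40 = -44)
U*(D(6) + 14*(-5)) = -44*(√(-21 + 9*6)/3 + 14*(-5)) = -44*(√(-21 + 54)/3 - 70) = -44*(√33/3 - 70) = -44*(-70 + √33/3) = 3080 - 44*√33/3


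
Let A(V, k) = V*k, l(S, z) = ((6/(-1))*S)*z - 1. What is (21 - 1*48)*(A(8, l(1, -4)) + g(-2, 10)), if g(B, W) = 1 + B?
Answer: -4941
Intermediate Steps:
l(S, z) = -1 - 6*S*z (l(S, z) = ((6*(-1))*S)*z - 1 = (-6*S)*z - 1 = -6*S*z - 1 = -1 - 6*S*z)
(21 - 1*48)*(A(8, l(1, -4)) + g(-2, 10)) = (21 - 1*48)*(8*(-1 - 6*1*(-4)) + (1 - 2)) = (21 - 48)*(8*(-1 + 24) - 1) = -27*(8*23 - 1) = -27*(184 - 1) = -27*183 = -4941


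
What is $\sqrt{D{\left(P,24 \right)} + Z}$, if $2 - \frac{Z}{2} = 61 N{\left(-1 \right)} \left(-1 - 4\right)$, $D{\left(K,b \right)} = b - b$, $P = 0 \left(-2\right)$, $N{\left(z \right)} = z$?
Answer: $i \sqrt{606} \approx 24.617 i$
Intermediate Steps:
$P = 0$
$D{\left(K,b \right)} = 0$
$Z = -606$ ($Z = 4 - 2 \cdot 61 \left(- (-1 - 4)\right) = 4 - 2 \cdot 61 \left(\left(-1\right) \left(-5\right)\right) = 4 - 2 \cdot 61 \cdot 5 = 4 - 610 = -606$)
$\sqrt{D{\left(P,24 \right)} + Z} = \sqrt{0 - 606} = \sqrt{-606} = i \sqrt{606}$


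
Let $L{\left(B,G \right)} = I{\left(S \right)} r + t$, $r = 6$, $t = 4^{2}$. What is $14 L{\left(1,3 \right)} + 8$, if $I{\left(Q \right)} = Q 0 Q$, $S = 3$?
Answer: $232$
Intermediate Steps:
$t = 16$
$I{\left(Q \right)} = 0$ ($I{\left(Q \right)} = 0 Q = 0$)
$L{\left(B,G \right)} = 16$ ($L{\left(B,G \right)} = 0 \cdot 6 + 16 = 0 + 16 = 16$)
$14 L{\left(1,3 \right)} + 8 = 14 \cdot 16 + 8 = 224 + 8 = 232$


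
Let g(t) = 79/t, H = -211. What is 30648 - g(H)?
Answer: 6466807/211 ≈ 30648.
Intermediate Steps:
30648 - g(H) = 30648 - 79/(-211) = 30648 - 79*(-1)/211 = 30648 - 1*(-79/211) = 30648 + 79/211 = 6466807/211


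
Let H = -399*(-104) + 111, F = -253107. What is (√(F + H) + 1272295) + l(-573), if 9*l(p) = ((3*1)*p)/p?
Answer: 3816886/3 + 30*I*√235 ≈ 1.2723e+6 + 459.89*I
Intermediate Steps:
H = 41607 (H = 41496 + 111 = 41607)
l(p) = ⅓ (l(p) = (((3*1)*p)/p)/9 = ((3*p)/p)/9 = (⅑)*3 = ⅓)
(√(F + H) + 1272295) + l(-573) = (√(-253107 + 41607) + 1272295) + ⅓ = (√(-211500) + 1272295) + ⅓ = (30*I*√235 + 1272295) + ⅓ = (1272295 + 30*I*√235) + ⅓ = 3816886/3 + 30*I*√235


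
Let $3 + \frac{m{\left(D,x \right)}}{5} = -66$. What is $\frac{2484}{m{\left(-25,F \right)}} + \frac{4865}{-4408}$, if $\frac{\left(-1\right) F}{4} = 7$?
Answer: $- \frac{183013}{22040} \approx -8.3037$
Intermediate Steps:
$F = -28$ ($F = \left(-4\right) 7 = -28$)
$m{\left(D,x \right)} = -345$ ($m{\left(D,x \right)} = -15 + 5 \left(-66\right) = -15 - 330 = -345$)
$\frac{2484}{m{\left(-25,F \right)}} + \frac{4865}{-4408} = \frac{2484}{-345} + \frac{4865}{-4408} = 2484 \left(- \frac{1}{345}\right) + 4865 \left(- \frac{1}{4408}\right) = - \frac{36}{5} - \frac{4865}{4408} = - \frac{183013}{22040}$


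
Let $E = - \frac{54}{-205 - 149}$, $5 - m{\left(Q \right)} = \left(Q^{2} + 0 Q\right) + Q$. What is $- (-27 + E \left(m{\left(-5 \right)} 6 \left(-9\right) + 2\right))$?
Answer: $- \frac{5715}{59} \approx -96.864$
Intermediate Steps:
$m{\left(Q \right)} = 5 - Q - Q^{2}$ ($m{\left(Q \right)} = 5 - \left(\left(Q^{2} + 0 Q\right) + Q\right) = 5 - \left(\left(Q^{2} + 0\right) + Q\right) = 5 - \left(Q^{2} + Q\right) = 5 - \left(Q + Q^{2}\right) = 5 - Q - Q^{2}$)
$E = \frac{9}{59}$ ($E = - \frac{54}{-205 - 149} = - \frac{54}{-354} = \left(-54\right) \left(- \frac{1}{354}\right) = \frac{9}{59} \approx 0.15254$)
$- (-27 + E \left(m{\left(-5 \right)} 6 \left(-9\right) + 2\right)) = - (-27 + \frac{9 \left(\left(5 - -5 - \left(-5\right)^{2}\right) 6 \left(-9\right) + 2\right)}{59}) = - (-27 + \frac{9 \left(\left(5 + 5 - 25\right) 6 \left(-9\right) + 2\right)}{59}) = - (-27 + \frac{9 \left(\left(-15\right) 6 \left(-9\right) + 2\right)}{59}) = - (-27 + \frac{9 \left(\left(-90\right) \left(-9\right) + 2\right)}{59}) = - (-27 + \frac{9 \left(810 + 2\right)}{59}) = - (-27 + \frac{9}{59} \cdot 812) = - (-27 + \frac{7308}{59}) = \left(-1\right) \frac{5715}{59} = - \frac{5715}{59}$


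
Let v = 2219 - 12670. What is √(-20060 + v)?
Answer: I*√30511 ≈ 174.67*I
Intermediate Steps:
v = -10451
√(-20060 + v) = √(-20060 - 10451) = √(-30511) = I*√30511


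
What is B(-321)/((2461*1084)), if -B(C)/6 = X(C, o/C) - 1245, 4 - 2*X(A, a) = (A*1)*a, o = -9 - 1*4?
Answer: 7419/2667724 ≈ 0.0027810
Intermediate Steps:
o = -13 (o = -9 - 4 = -13)
X(A, a) = 2 - A*a/2 (X(A, a) = 2 - A*1*a/2 = 2 - A*a/2)
B(C) = 7419 (B(C) = -6*((2 - C*(-13/C)/2) - 1245) = -6*((2 + 13/2) - 1245) = -6*(17/2 - 1245) = -6*(-2473/2) = 7419)
B(-321)/((2461*1084)) = 7419/((2461*1084)) = 7419/2667724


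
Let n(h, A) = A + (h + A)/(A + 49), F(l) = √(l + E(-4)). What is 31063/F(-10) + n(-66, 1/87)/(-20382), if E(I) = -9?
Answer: 495203/7561069776 - 31063*I*√19/19 ≈ 6.5494e-5 - 7126.3*I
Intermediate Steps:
F(l) = √(-9 + l) (F(l) = √(l - 9) = √(-9 + l))
n(h, A) = A + (A + h)/(49 + A)
31063/F(-10) + n(-66, 1/87)/(-20382) = 31063/(√(-9 - 10)) + ((-66 + (1/87)² + 50/87)/(49 + 1/87))/(-20382) = 31063/(√(-19)) + ((-66 + (1/87)² + 50*(1/87))/(49 + 1/87))*(-1/20382) = 31063/((I*√19)) + ((-66 + 1/7569 + 50/87)/(4264/87))*(-1/20382) = 31063*(-I*√19/19) + ((87/4264)*(-495203/7569))*(-1/20382) = -31063*I*√19/19 - 495203/370968*(-1/20382) = -31063*I*√19/19 + 495203/7561069776 = 495203/7561069776 - 31063*I*√19/19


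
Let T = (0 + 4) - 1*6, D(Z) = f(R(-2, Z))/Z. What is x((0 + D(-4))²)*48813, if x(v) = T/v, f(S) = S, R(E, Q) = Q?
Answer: -97626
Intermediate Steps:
D(Z) = 1 (D(Z) = Z/Z = 1)
T = -2 (T = 4 - 6 = -2)
x(v) = -2/v
x((0 + D(-4))²)*48813 = -2/(0 + 1)²*48813 = -2/(1²)*48813 = -2/1*48813 = -2*1*48813 = -2*48813 = -97626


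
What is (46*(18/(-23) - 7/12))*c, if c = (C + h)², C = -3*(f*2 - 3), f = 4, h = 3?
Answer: -9048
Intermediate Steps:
C = -15 (C = -3*(4*2 - 3) = -3*(8 - 3) = -3*5 = -15)
c = 144 (c = (-15 + 3)² = (-12)² = 144)
(46*(18/(-23) - 7/12))*c = (46*(18/(-23) - 7/12))*144 = (46*(18*(-1/23) - 7*1/12))*144 = (46*(-18/23 - 7/12))*144 = (46*(-377/276))*144 = -377/6*144 = -9048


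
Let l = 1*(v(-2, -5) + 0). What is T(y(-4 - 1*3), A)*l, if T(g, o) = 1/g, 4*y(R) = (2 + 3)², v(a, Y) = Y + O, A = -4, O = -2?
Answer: -28/25 ≈ -1.1200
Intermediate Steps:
v(a, Y) = -2 + Y (v(a, Y) = Y - 2 = -2 + Y)
l = -7 (l = 1*((-2 - 5) + 0) = 1*(-7 + 0) = 1*(-7) = -7)
y(R) = 25/4 (y(R) = (2 + 3)²/4 = (¼)*5² = (¼)*25 = 25/4)
T(y(-4 - 1*3), A)*l = -7/(25/4) = (4/25)*(-7) = -28/25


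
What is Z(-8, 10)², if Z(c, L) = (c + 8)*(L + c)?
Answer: 0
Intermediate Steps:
Z(c, L) = (8 + c)*(L + c)
Z(-8, 10)² = ((-8)² + 8*10 + 8*(-8) + 10*(-8))² = (64 + 80 - 64 - 80)² = 0² = 0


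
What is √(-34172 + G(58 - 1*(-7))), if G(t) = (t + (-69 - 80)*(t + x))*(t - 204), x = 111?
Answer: √3601929 ≈ 1897.9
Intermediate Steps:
G(t) = (-16539 - 148*t)*(-204 + t) (G(t) = (t + (-69 - 80)*(t + 111))*(t - 204) = (t - 149*(111 + t))*(-204 + t) = (t + (-16539 - 149*t))*(-204 + t) = (-16539 - 148*t)*(-204 + t))
√(-34172 + G(58 - 1*(-7))) = √(-34172 + (3373956 - 148*(58 - 1*(-7))² + 13653*(58 - 1*(-7)))) = √(-34172 + (3373956 - 148*(58 + 7)² + 13653*(58 + 7))) = √(-34172 + (3373956 - 148*65² + 13653*65)) = √(-34172 + (3373956 - 148*4225 + 887445)) = √(-34172 + (3373956 - 625300 + 887445)) = √(-34172 + 3636101) = √3601929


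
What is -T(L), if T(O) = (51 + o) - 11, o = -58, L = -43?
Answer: 18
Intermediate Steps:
T(O) = -18 (T(O) = (51 - 58) - 11 = -7 - 11 = -18)
-T(L) = -1*(-18) = 18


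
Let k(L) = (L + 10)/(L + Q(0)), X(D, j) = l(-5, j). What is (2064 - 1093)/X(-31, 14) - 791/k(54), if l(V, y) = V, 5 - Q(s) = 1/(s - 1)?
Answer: -74861/80 ≈ -935.76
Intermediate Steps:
Q(s) = 5 - 1/(-1 + s) (Q(s) = 5 - 1/(s - 1) = 5 - 1/(-1 + s))
X(D, j) = -5
k(L) = (10 + L)/(6 + L) (k(L) = (L + 10)/(L + (-6 + 5*0)/(-1 + 0)) = (10 + L)/(L + (-6 + 0)/(-1)) = (10 + L)/(L - 1*(-6)) = (10 + L)/(L + 6) = (10 + L)/(6 + L))
(2064 - 1093)/X(-31, 14) - 791/k(54) = (2064 - 1093)/(-5) - 791*(6 + 54)/(10 + 54) = 971*(-1/5) - 791/(64/60) = -971/5 - 791/((1/60)*64) = -971/5 - 791/16/15 = -971/5 - 791*15/16 = -971/5 - 11865/16 = -74861/80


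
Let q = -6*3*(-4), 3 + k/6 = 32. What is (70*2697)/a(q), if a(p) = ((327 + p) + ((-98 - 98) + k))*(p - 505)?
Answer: -6510/5629 ≈ -1.1565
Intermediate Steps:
k = 174 (k = -18 + 6*32 = -18 + 192 = 174)
q = 72 (q = -18*(-4) = 72)
a(p) = (-505 + p)*(305 + p) (a(p) = ((327 + p) + ((-98 - 98) + 174))*(p - 505) = ((327 + p) + (-196 + 174))*(-505 + p) = ((327 + p) - 22)*(-505 + p) = (305 + p)*(-505 + p) = (-505 + p)*(305 + p))
(70*2697)/a(q) = (70*2697)/(-154025 + 72² - 200*72) = 188790/(-154025 + 5184 - 14400) = 188790/(-163241) = 188790*(-1/163241) = -6510/5629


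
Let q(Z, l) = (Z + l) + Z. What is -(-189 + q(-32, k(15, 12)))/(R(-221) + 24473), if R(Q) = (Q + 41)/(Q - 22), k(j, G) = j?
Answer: 6426/660791 ≈ 0.0097247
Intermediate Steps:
R(Q) = (41 + Q)/(-22 + Q)
q(Z, l) = l + 2*Z
-(-189 + q(-32, k(15, 12)))/(R(-221) + 24473) = -(-189 + (15 + 2*(-32)))/((41 - 221)/(-22 - 221) + 24473) = -(-189 + (15 - 64))/(-180/(-243) + 24473) = -(-189 - 49)/(-1/243*(-180) + 24473) = -(-238)/(20/27 + 24473) = -(-238)/660791/27 = -(-238)*27/660791 = -1*(-6426/660791) = 6426/660791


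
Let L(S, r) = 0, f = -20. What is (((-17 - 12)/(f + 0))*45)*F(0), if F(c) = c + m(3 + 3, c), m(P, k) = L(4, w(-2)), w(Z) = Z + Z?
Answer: 0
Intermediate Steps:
w(Z) = 2*Z
m(P, k) = 0
F(c) = c (F(c) = c + 0 = c)
(((-17 - 12)/(f + 0))*45)*F(0) = (((-17 - 12)/(-20 + 0))*45)*0 = (-29/(-20)*45)*0 = (-29*(-1/20)*45)*0 = ((29/20)*45)*0 = (261/4)*0 = 0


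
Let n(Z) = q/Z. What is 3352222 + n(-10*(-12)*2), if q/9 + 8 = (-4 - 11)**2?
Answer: 268178411/80 ≈ 3.3522e+6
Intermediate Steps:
q = 1953 (q = -72 + 9*(-4 - 11)**2 = -72 + 9*(-15)**2 = -72 + 9*225 = -72 + 2025 = 1953)
n(Z) = 1953/Z
3352222 + n(-10*(-12)*2) = 3352222 + 1953/((-10*(-12)*2)) = 3352222 + 1953/((120*2)) = 3352222 + 1953/240 = 3352222 + 1953*(1/240) = 3352222 + 651/80 = 268178411/80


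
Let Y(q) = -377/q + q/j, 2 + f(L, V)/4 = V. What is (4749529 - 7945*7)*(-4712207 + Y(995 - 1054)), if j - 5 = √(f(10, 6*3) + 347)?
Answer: -251865190843487487/11387 - 138470463*√411/193 ≈ -2.2119e+13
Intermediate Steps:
f(L, V) = -8 + 4*V
j = 5 + √411 (j = 5 + √((-8 + 4*(6*3)) + 347) = 5 + √((-8 + 4*18) + 347) = 5 + √((-8 + 72) + 347) = 5 + √(64 + 347) = 5 + √411 ≈ 25.273)
Y(q) = -377/q + q/(5 + √411)
(4749529 - 7945*7)*(-4712207 + Y(995 - 1054)) = (4749529 - 7945*7)*(-4712207 + (-377/(995 - 1054) + (995 - 1054)/(5 + √411))) = (4749529 - 55615)*(-4712207 + (-377/(-59) - 59/(5 + √411))) = 4693914*(-4712207 + (-377*(-1/59) - 59/(5 + √411))) = 4693914*(-4712207 + (377/59 - 59/(5 + √411))) = 4693914*(-278019836/59 - 59/(5 + √411)) = -1305001200478104/59 - 276940926/(5 + √411)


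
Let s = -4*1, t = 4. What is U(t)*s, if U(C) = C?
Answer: -16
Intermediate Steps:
s = -4
U(t)*s = 4*(-4) = -16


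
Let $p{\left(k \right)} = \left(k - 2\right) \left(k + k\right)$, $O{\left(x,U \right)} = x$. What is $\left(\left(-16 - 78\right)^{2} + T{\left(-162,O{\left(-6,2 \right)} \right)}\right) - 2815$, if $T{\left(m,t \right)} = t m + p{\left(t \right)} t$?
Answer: $6417$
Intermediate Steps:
$p{\left(k \right)} = 2 k \left(-2 + k\right)$ ($p{\left(k \right)} = \left(k - 2\right) 2 k = \left(-2 + k\right) 2 k = 2 k \left(-2 + k\right)$)
$T{\left(m,t \right)} = m t + 2 t^{2} \left(-2 + t\right)$ ($T{\left(m,t \right)} = t m + 2 t \left(-2 + t\right) t = m t + 2 t^{2} \left(-2 + t\right)$)
$\left(\left(-16 - 78\right)^{2} + T{\left(-162,O{\left(-6,2 \right)} \right)}\right) - 2815 = \left(\left(-16 - 78\right)^{2} - 6 \left(-162 + 2 \left(-6\right) \left(-2 - 6\right)\right)\right) - 2815 = \left(\left(-94\right)^{2} - 6 \left(-162 + 2 \left(-6\right) \left(-8\right)\right)\right) - 2815 = \left(8836 - 6 \left(-162 + 96\right)\right) - 2815 = \left(8836 - -396\right) - 2815 = \left(8836 + 396\right) - 2815 = 9232 - 2815 = 6417$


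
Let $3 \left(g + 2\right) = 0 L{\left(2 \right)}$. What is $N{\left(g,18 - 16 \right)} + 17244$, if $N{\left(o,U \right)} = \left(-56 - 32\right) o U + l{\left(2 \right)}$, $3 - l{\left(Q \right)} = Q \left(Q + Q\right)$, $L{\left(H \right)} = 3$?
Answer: $17591$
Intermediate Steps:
$l{\left(Q \right)} = 3 - 2 Q^{2}$ ($l{\left(Q \right)} = 3 - Q \left(Q + Q\right) = 3 - Q 2 Q = 3 - 2 Q^{2}$)
$g = -2$ ($g = -2 + \frac{0 \cdot 3}{3} = -2 + \frac{1}{3} \cdot 0 = -2 + 0 = -2$)
$N{\left(o,U \right)} = -5 - 88 U o$ ($N{\left(o,U \right)} = \left(-56 - 32\right) o U + \left(3 - 2 \cdot 2^{2}\right) = \left(-56 - 32\right) o U + \left(3 - 8\right) = - 88 o U + \left(3 - 8\right) = - 88 U o - 5 = -5 - 88 U o$)
$N{\left(g,18 - 16 \right)} + 17244 = \left(-5 - 88 \left(18 - 16\right) \left(-2\right)\right) + 17244 = \left(-5 - 176 \left(-2\right)\right) + 17244 = \left(-5 + 352\right) + 17244 = 347 + 17244 = 17591$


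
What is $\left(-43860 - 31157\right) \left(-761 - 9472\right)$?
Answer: $767648961$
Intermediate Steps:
$\left(-43860 - 31157\right) \left(-761 - 9472\right) = \left(-75017\right) \left(-10233\right) = 767648961$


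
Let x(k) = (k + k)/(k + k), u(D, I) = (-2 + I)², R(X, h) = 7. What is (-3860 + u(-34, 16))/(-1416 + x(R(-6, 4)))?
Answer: 3664/1415 ≈ 2.5894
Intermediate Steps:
x(k) = 1 (x(k) = (2*k)/((2*k)) = (2*k)*(1/(2*k)) = 1)
(-3860 + u(-34, 16))/(-1416 + x(R(-6, 4))) = (-3860 + (-2 + 16)²)/(-1416 + 1) = (-3860 + 14²)/(-1415) = (-3860 + 196)*(-1/1415) = -3664*(-1/1415) = 3664/1415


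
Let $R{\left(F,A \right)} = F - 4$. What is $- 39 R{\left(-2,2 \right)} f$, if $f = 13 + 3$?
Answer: $3744$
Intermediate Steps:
$f = 16$
$R{\left(F,A \right)} = -4 + F$ ($R{\left(F,A \right)} = F - 4 = -4 + F$)
$- 39 R{\left(-2,2 \right)} f = - 39 \left(-4 - 2\right) 16 = \left(-39\right) \left(-6\right) 16 = 234 \cdot 16 = 3744$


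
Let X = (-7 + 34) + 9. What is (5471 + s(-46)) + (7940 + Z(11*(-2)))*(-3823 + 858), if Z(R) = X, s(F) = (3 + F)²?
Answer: -23641520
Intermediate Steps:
X = 36 (X = 27 + 9 = 36)
Z(R) = 36
(5471 + s(-46)) + (7940 + Z(11*(-2)))*(-3823 + 858) = (5471 + (3 - 46)²) + (7940 + 36)*(-3823 + 858) = (5471 + (-43)²) + 7976*(-2965) = (5471 + 1849) - 23648840 = 7320 - 23648840 = -23641520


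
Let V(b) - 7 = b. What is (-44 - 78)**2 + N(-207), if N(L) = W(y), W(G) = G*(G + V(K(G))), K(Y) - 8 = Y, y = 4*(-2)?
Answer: 14892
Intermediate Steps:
y = -8
K(Y) = 8 + Y
V(b) = 7 + b
W(G) = G*(15 + 2*G) (W(G) = G*(G + (7 + (8 + G))) = G*(G + (15 + G)) = G*(15 + 2*G))
N(L) = 8 (N(L) = -8*(15 + 2*(-8)) = -8*(15 - 16) = -8*(-1) = 8)
(-44 - 78)**2 + N(-207) = (-44 - 78)**2 + 8 = (-122)**2 + 8 = 14884 + 8 = 14892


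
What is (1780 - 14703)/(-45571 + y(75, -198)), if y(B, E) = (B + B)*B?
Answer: 12923/34321 ≈ 0.37653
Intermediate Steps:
y(B, E) = 2*B² (y(B, E) = (2*B)*B = 2*B²)
(1780 - 14703)/(-45571 + y(75, -198)) = (1780 - 14703)/(-45571 + 2*75²) = -12923/(-45571 + 2*5625) = -12923/(-45571 + 11250) = -12923/(-34321) = -12923*(-1/34321) = 12923/34321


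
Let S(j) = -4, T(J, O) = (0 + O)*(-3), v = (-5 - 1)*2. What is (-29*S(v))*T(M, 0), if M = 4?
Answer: 0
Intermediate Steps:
v = -12 (v = -6*2 = -12)
T(J, O) = -3*O (T(J, O) = O*(-3) = -3*O)
(-29*S(v))*T(M, 0) = (-29*(-4))*(-3*0) = 116*0 = 0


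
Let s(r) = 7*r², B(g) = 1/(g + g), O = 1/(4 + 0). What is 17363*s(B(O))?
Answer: 486164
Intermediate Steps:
O = ¼ (O = 1/4 = ¼ ≈ 0.25000)
B(g) = 1/(2*g)
17363*s(B(O)) = 17363*(7*(1/(2*(¼)))²) = 17363*(7*((½)*4)²) = 17363*(7*2²) = 17363*(7*4) = 17363*28 = 486164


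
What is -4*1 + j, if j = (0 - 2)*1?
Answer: -6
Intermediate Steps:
j = -2 (j = -2*1 = -2)
-4*1 + j = -4*1 - 2 = -4 - 2 = -6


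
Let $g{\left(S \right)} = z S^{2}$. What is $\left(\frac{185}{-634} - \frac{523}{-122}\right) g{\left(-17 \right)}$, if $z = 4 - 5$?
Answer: $- \frac{22326117}{19337} \approx -1154.6$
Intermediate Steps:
$z = -1$
$g{\left(S \right)} = - S^{2}$
$\left(\frac{185}{-634} - \frac{523}{-122}\right) g{\left(-17 \right)} = \left(\frac{185}{-634} - \frac{523}{-122}\right) \left(- \left(-17\right)^{2}\right) = \left(185 \left(- \frac{1}{634}\right) - - \frac{523}{122}\right) \left(\left(-1\right) 289\right) = \left(- \frac{185}{634} + \frac{523}{122}\right) \left(-289\right) = \frac{77253}{19337} \left(-289\right) = - \frac{22326117}{19337}$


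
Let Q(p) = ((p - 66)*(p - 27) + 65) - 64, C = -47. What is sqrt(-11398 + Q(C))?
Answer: I*sqrt(3035) ≈ 55.091*I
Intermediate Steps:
Q(p) = 1 + (-66 + p)*(-27 + p) (Q(p) = ((-66 + p)*(-27 + p) + 65) - 64 = (65 + (-66 + p)*(-27 + p)) - 64 = 1 + (-66 + p)*(-27 + p))
sqrt(-11398 + Q(C)) = sqrt(-11398 + (1783 + (-47)**2 - 93*(-47))) = sqrt(-11398 + (1783 + 2209 + 4371)) = sqrt(-11398 + 8363) = sqrt(-3035) = I*sqrt(3035)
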